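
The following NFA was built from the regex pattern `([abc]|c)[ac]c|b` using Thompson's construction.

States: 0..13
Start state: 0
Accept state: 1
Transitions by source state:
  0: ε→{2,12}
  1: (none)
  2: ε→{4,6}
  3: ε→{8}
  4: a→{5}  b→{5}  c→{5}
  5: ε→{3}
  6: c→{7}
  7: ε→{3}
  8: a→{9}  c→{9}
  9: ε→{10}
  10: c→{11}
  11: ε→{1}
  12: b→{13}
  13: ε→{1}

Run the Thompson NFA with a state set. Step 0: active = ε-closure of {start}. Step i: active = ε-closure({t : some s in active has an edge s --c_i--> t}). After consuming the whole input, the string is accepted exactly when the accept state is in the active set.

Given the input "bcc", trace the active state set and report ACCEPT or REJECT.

start: ε-closure({0}) = {0,2,4,6,12}
'b' @ 1: {1,3,5,8,13}  ✓accept
'c' @ 2: {9,10}
'c' @ 3: {1,11}  ✓accept
after full input: {1,11}  (accept=1 in)

Answer: ACCEPT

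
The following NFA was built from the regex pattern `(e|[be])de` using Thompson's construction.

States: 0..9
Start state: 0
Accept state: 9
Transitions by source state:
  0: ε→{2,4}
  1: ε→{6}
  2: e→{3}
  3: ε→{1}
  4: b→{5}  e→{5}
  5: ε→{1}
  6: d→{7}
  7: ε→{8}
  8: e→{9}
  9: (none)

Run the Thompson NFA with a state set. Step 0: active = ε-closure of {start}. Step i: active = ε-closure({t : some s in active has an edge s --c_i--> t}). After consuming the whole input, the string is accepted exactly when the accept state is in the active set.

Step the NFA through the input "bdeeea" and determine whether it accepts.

initial (ε-close {0}): {0,2,4}
'b' @ 1: {1,5,6}
'd' @ 2: {7,8}
'e' @ 3: {9}  [accepting]
'e' @ 4: {}  — dead — no transitions
rest 'ea' ignored (set empty)
after full input: {}  (accept=9 not in)

Answer: REJECT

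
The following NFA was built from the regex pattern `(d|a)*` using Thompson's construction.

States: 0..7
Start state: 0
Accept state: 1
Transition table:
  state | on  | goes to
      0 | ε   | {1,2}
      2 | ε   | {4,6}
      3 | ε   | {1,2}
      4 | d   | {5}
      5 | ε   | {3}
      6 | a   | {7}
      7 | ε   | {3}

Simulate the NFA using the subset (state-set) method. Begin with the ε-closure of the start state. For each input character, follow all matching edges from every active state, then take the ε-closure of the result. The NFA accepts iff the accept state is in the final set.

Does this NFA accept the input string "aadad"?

start: ε-closure({0}) = {0,1,2,4,6}
'a' @ 1: {1,2,3,4,6,7}  (accept∈set)
'a' @ 2: {1,2,3,4,6,7}  (accept∈set)
'd' @ 3: {1,2,3,4,5,6}  (accept∈set)
'a' @ 4: {1,2,3,4,6,7}  (accept∈set)
'd' @ 5: {1,2,3,4,5,6}  (accept∈set)
final: {1,2,3,4,5,6}; accept 1 in set

Answer: ACCEPT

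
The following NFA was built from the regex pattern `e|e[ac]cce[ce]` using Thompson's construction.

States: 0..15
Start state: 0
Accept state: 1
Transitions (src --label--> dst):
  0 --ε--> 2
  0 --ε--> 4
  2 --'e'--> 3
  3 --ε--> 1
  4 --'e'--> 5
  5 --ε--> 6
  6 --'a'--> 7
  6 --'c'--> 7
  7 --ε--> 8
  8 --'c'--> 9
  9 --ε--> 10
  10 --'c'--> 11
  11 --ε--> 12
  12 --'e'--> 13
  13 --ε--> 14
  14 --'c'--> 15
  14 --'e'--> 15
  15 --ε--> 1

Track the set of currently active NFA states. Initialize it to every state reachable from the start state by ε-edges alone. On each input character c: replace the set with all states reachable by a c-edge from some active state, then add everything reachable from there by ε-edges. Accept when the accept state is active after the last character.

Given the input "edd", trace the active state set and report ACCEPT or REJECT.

Answer: REJECT

Derivation:
S₀ = ε-closure({0}) = {0,2,4}
'e' @ 1: {1,3,5,6}  [accepting]
'd' @ 2: {}  — no active states
rest 'd' ignored (set empty)
end set {} — state 1 not in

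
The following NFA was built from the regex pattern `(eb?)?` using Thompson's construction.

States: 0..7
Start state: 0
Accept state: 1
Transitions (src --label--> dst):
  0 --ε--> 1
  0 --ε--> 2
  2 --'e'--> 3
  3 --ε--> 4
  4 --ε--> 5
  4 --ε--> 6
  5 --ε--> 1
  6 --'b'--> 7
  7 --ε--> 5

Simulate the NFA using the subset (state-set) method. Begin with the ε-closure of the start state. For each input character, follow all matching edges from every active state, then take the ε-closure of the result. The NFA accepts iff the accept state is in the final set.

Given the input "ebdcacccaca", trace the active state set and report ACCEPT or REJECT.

start: ε-closure({0}) = {0,1,2}
'e' @ 1: {1,3,4,5,6}  [accepting]
'b' @ 2: {1,5,7}  [accepting]
'd' @ 3: {}  — no active states
rest 'cacccaca' ignored (set empty)
final: {}; accept 1 not in set

Answer: REJECT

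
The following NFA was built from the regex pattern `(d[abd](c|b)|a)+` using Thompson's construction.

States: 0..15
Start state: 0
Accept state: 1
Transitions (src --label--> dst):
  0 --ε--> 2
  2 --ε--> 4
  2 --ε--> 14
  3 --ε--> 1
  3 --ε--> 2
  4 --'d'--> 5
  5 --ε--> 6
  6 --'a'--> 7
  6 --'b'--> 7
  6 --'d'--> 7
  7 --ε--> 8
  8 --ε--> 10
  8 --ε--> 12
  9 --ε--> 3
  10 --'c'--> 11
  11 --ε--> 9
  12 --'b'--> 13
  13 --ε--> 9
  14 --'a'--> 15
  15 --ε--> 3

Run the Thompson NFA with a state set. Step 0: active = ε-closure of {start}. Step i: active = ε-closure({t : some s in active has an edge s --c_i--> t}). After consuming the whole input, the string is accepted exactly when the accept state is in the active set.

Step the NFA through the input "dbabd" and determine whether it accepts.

start: ε-closure({0}) = {0,2,4,14}
'd' @ 1: {5,6}
'b' @ 2: {7,8,10,12}
'a' @ 3: {}  — state set empty
rest 'bd' ignored (set empty)
after full input: {}  (accept=1 not in)

Answer: REJECT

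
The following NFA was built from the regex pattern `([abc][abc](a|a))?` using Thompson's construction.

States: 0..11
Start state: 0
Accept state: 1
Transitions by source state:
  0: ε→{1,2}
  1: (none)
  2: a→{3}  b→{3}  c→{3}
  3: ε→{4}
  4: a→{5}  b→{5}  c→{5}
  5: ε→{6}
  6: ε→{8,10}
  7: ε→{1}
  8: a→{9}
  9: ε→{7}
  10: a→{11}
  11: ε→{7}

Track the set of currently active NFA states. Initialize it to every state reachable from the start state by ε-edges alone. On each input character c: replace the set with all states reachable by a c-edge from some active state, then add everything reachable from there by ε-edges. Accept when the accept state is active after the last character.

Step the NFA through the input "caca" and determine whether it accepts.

initial (ε-close {0}): {0,1,2}
'c' @ 1: {3,4}
'a' @ 2: {5,6,8,10}
'c' @ 3: {}  — state set empty
rest 'a' ignored (set empty)
end set {} — state 1 not in

Answer: REJECT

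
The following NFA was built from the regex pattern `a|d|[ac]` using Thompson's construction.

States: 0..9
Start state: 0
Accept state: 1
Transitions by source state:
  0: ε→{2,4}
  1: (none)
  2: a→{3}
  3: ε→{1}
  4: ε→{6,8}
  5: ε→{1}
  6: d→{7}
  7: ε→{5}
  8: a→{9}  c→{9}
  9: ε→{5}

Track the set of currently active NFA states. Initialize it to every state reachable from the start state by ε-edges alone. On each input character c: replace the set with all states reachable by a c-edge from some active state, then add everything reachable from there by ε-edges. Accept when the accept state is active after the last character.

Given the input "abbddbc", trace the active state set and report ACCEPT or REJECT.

Answer: REJECT

Derivation:
initial (ε-close {0}): {0,2,4,6,8}
'a' @ 1: {1,3,5,9}  ✓accept
'b' @ 2: {}  — state set empty
rest 'bddbc' ignored (set empty)
final: {}; accept 1 not in set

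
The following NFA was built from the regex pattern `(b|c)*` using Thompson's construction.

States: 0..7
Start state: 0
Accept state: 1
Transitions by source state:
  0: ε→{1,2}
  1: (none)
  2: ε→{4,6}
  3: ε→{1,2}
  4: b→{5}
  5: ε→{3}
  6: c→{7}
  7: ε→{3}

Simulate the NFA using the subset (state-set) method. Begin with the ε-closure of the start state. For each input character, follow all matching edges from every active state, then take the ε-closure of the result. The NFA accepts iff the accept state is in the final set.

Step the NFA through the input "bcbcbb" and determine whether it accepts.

start: ε-closure({0}) = {0,1,2,4,6}
'b' @ 1: {1,2,3,4,5,6}  [accepting]
'c' @ 2: {1,2,3,4,6,7}  [accepting]
'b' @ 3: {1,2,3,4,5,6}  [accepting]
'c' @ 4: {1,2,3,4,6,7}  [accepting]
'b' @ 5: {1,2,3,4,5,6}  [accepting]
'b' @ 6: {1,2,3,4,5,6}  [accepting]
end set {1,2,3,4,5,6} — state 1 in

Answer: ACCEPT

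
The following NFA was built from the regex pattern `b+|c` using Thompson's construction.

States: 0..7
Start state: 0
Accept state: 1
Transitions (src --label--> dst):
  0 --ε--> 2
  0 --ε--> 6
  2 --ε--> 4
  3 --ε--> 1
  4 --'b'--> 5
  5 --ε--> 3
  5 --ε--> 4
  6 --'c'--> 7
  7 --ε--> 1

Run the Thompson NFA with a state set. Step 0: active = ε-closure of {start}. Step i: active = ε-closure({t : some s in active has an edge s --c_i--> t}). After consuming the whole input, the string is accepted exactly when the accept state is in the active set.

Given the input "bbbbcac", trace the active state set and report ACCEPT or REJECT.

S₀ = ε-closure({0}) = {0,2,4,6}
'b' @ 1: {1,3,4,5}  ✓accept
'b' @ 2: {1,3,4,5}  ✓accept
'b' @ 3: {1,3,4,5}  ✓accept
'b' @ 4: {1,3,4,5}  ✓accept
'c' @ 5: {}  — state set empty
rest 'ac' ignored (set empty)
final: {}; accept 1 not in set

Answer: REJECT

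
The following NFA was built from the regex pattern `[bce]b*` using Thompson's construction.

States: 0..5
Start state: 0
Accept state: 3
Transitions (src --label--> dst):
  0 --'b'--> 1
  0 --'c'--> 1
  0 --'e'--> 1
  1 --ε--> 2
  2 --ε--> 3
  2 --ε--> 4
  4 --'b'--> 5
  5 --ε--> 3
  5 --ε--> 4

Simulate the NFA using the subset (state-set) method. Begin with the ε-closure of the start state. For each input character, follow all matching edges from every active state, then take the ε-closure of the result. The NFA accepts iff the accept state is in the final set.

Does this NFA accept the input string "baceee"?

start: ε-closure({0}) = {0}
'b' @ 1: {1,2,3,4}  ✓accept
'a' @ 2: {}  — state set empty
rest 'ceee' ignored (set empty)
final: {}; accept 3 not in set

Answer: REJECT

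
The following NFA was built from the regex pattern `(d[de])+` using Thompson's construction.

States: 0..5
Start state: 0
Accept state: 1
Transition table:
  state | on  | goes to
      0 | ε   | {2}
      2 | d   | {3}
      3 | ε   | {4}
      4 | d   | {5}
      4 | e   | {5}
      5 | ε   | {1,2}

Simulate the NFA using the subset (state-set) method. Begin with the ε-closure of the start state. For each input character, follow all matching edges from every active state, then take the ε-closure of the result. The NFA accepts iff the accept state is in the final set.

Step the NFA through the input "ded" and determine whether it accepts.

Answer: REJECT

Trace:
initial (ε-close {0}): {0,2}
'd' @ 1: {3,4}
'e' @ 2: {1,2,5}  ✓accept
'd' @ 3: {3,4}
final: {3,4}; accept 1 not in set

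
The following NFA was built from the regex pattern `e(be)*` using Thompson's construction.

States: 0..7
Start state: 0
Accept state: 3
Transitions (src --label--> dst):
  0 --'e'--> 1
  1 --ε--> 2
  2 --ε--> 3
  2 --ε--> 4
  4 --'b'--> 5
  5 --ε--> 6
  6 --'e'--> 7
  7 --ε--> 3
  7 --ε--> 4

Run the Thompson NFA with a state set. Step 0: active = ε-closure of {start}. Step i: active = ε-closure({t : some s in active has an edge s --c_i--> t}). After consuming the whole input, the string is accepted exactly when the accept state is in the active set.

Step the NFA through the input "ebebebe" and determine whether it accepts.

Answer: ACCEPT

Steps:
initial (ε-close {0}): {0}
'e' @ 1: {1,2,3,4}  [accepting]
'b' @ 2: {5,6}
'e' @ 3: {3,4,7}  [accepting]
'b' @ 4: {5,6}
'e' @ 5: {3,4,7}  [accepting]
'b' @ 6: {5,6}
'e' @ 7: {3,4,7}  [accepting]
final: {3,4,7}; accept 3 in set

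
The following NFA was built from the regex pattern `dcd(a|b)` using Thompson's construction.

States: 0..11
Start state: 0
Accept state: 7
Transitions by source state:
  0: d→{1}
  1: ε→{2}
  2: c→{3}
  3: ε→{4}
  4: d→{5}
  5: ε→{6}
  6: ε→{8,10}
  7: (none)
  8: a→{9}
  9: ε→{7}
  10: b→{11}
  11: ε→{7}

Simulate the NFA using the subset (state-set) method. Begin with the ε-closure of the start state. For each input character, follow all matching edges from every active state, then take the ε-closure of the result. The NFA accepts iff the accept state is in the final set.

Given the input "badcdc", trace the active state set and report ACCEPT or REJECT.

Answer: REJECT

Trace:
start: ε-closure({0}) = {0}
'b' @ 1: {}  — no active states
rest 'adcdc' ignored (set empty)
final: {}; accept 7 not in set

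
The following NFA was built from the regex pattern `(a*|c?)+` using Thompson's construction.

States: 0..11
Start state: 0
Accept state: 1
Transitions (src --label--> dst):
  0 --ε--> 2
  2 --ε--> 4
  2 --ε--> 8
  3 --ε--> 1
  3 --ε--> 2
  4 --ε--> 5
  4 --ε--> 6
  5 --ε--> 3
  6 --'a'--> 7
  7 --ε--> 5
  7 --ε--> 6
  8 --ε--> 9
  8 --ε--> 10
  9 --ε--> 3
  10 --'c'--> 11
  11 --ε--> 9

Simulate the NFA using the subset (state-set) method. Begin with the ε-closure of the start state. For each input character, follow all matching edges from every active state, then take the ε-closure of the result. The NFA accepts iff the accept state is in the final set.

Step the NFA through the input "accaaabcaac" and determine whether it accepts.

Answer: REJECT

Derivation:
S₀ = ε-closure({0}) = {0,1,2,3,4,5,6,8,9,10}
'a' @ 1: {1,2,3,4,5,6,7,8,9,10}  [accepting]
'c' @ 2: {1,2,3,4,5,6,8,9,10,11}  [accepting]
'c' @ 3: {1,2,3,4,5,6,8,9,10,11}  [accepting]
'a' @ 4: {1,2,3,4,5,6,7,8,9,10}  [accepting]
'a' @ 5: {1,2,3,4,5,6,7,8,9,10}  [accepting]
'a' @ 6: {1,2,3,4,5,6,7,8,9,10}  [accepting]
'b' @ 7: {}  — dead — no transitions
rest 'caac' ignored (set empty)
after full input: {}  (accept=1 not in)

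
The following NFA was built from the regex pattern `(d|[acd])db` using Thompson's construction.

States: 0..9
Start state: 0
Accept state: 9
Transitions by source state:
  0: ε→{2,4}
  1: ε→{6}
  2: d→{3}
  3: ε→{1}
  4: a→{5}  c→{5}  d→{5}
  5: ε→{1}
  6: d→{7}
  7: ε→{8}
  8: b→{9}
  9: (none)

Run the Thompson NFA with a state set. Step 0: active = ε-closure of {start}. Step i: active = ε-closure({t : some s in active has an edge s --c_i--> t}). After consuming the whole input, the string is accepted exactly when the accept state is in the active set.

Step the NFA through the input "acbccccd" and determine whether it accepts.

start: ε-closure({0}) = {0,2,4}
'a' @ 1: {1,5,6}
'c' @ 2: {}  — no active states
rest 'bccccd' ignored (set empty)
after full input: {}  (accept=9 not in)

Answer: REJECT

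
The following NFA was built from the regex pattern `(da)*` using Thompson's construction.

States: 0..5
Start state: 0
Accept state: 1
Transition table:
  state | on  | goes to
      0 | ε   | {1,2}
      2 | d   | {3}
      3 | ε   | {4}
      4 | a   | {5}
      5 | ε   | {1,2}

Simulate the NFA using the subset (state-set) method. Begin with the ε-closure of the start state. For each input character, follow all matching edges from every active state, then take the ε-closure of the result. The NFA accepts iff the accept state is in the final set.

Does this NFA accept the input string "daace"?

Answer: REJECT

Derivation:
initial (ε-close {0}): {0,1,2}
'd' @ 1: {3,4}
'a' @ 2: {1,2,5}  [accepting]
'a' @ 3: {}  — dead — no transitions
rest 'ce' ignored (set empty)
final: {}; accept 1 not in set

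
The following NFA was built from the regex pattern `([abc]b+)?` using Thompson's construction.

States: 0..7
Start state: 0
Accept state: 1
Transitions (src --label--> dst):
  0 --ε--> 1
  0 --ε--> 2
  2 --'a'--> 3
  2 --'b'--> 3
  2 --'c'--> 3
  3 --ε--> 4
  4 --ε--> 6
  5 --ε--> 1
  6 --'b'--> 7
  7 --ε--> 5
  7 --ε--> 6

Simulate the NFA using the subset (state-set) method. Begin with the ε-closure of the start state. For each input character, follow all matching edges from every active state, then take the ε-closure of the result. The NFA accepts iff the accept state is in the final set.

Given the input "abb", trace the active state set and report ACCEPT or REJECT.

Answer: ACCEPT

Trace:
start: ε-closure({0}) = {0,1,2}
'a' @ 1: {3,4,6}
'b' @ 2: {1,5,6,7}  (accept∈set)
'b' @ 3: {1,5,6,7}  (accept∈set)
final: {1,5,6,7}; accept 1 in set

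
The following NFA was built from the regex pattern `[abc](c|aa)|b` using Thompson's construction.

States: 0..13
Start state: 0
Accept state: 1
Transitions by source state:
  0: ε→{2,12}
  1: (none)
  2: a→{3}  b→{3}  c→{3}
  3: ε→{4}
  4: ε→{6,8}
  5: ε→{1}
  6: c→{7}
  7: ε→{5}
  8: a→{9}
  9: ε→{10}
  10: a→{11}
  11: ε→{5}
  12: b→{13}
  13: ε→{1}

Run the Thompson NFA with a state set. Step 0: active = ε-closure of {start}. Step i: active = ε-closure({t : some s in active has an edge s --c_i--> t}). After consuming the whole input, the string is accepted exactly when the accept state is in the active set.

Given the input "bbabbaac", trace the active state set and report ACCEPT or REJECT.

S₀ = ε-closure({0}) = {0,2,12}
'b' @ 1: {1,3,4,6,8,13}  [accepting]
'b' @ 2: {}  — state set empty
rest 'abbaac' ignored (set empty)
after full input: {}  (accept=1 not in)

Answer: REJECT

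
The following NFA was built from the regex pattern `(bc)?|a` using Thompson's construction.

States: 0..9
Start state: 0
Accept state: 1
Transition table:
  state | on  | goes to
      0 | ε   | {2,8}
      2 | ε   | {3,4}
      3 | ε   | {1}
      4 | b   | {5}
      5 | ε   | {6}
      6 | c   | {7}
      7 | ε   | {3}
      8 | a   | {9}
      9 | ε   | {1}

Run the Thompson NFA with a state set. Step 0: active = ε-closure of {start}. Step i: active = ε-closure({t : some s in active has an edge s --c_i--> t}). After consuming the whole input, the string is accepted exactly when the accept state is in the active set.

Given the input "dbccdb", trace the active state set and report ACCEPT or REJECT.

Answer: REJECT

Steps:
start: ε-closure({0}) = {0,1,2,3,4,8}
'd' @ 1: {}  — state set empty
rest 'bccdb' ignored (set empty)
end set {} — state 1 not in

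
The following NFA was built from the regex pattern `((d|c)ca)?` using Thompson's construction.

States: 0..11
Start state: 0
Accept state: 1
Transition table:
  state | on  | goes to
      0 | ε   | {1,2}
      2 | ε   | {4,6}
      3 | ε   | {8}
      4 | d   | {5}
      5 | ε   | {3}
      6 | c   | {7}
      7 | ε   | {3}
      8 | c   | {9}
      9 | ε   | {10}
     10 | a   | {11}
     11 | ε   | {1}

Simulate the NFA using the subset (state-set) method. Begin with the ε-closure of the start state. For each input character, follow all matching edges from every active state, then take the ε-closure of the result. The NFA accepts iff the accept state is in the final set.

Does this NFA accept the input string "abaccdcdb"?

Answer: REJECT

Steps:
start: ε-closure({0}) = {0,1,2,4,6}
'a' @ 1: {}  — no active states
rest 'baccdcdb' ignored (set empty)
end set {} — state 1 not in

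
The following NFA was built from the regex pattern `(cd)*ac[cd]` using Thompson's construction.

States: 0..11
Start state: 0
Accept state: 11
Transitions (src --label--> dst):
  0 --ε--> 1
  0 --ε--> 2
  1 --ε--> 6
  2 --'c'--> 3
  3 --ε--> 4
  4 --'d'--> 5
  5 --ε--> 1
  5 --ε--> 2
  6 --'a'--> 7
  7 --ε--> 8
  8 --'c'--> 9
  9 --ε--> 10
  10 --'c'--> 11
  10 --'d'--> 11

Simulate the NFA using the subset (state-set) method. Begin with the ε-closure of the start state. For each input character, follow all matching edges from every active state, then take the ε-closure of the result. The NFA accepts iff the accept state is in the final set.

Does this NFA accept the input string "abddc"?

Answer: REJECT

Steps:
start: ε-closure({0}) = {0,1,2,6}
'a' @ 1: {7,8}
'b' @ 2: {}  — state set empty
rest 'ddc' ignored (set empty)
end set {} — state 11 not in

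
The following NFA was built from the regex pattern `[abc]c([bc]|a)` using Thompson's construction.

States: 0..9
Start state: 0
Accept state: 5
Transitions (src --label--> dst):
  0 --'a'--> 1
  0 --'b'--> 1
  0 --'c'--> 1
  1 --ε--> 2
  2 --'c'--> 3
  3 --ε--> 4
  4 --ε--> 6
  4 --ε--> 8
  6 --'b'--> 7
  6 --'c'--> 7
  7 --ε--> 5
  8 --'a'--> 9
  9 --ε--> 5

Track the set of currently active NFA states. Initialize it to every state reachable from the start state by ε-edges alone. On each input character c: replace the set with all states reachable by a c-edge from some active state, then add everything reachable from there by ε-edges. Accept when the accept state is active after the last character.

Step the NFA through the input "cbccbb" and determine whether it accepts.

S₀ = ε-closure({0}) = {0}
'c' @ 1: {1,2}
'b' @ 2: {}  — no active states
rest 'ccbb' ignored (set empty)
final: {}; accept 5 not in set

Answer: REJECT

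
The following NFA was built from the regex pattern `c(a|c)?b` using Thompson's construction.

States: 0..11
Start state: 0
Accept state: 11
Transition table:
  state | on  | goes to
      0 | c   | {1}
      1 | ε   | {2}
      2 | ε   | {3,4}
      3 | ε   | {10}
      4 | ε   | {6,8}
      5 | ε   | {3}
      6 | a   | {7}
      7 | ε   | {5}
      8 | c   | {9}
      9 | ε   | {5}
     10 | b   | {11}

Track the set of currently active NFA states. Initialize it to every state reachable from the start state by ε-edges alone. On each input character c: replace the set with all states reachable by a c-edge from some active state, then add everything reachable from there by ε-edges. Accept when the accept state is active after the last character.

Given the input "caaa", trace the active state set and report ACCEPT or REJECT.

Answer: REJECT

Derivation:
S₀ = ε-closure({0}) = {0}
'c' @ 1: {1,2,3,4,6,8,10}
'a' @ 2: {3,5,7,10}
'a' @ 3: {}  — state set empty
rest 'a' ignored (set empty)
end set {} — state 11 not in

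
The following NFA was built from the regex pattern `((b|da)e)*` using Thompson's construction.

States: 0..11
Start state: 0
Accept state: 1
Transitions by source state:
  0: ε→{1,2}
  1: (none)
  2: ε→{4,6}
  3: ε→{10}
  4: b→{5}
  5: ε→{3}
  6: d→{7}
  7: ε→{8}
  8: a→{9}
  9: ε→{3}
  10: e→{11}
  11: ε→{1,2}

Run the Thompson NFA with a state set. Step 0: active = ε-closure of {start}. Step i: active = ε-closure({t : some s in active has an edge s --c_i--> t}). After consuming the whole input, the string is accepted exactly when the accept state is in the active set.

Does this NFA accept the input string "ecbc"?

start: ε-closure({0}) = {0,1,2,4,6}
'e' @ 1: {}  — state set empty
rest 'cbc' ignored (set empty)
final: {}; accept 1 not in set

Answer: REJECT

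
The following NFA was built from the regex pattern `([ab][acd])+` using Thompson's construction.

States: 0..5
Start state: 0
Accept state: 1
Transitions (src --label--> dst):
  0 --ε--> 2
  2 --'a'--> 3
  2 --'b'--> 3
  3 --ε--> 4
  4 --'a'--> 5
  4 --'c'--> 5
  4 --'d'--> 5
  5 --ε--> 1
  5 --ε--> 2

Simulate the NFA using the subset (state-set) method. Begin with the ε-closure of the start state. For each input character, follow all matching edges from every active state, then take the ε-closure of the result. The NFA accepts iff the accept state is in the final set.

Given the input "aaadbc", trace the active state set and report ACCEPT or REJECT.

Answer: ACCEPT

Trace:
start: ε-closure({0}) = {0,2}
'a' @ 1: {3,4}
'a' @ 2: {1,2,5}  ✓accept
'a' @ 3: {3,4}
'd' @ 4: {1,2,5}  ✓accept
'b' @ 5: {3,4}
'c' @ 6: {1,2,5}  ✓accept
final: {1,2,5}; accept 1 in set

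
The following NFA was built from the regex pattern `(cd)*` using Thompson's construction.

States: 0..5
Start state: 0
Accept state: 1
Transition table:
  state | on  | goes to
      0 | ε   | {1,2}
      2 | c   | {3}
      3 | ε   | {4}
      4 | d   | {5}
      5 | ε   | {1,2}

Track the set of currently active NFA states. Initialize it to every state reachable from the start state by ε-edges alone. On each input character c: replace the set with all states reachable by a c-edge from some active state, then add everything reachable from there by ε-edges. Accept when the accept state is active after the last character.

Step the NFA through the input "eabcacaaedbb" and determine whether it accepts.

Answer: REJECT

Steps:
start: ε-closure({0}) = {0,1,2}
'e' @ 1: {}  — state set empty
rest 'abcacaaedbb' ignored (set empty)
end set {} — state 1 not in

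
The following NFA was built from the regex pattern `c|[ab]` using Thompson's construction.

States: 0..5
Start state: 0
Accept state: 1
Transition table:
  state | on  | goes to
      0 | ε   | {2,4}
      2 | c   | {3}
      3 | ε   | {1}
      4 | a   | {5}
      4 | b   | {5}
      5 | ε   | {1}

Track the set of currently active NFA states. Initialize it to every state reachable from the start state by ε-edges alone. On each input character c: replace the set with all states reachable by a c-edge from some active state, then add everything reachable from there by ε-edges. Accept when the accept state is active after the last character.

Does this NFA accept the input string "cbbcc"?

Answer: REJECT

Steps:
initial (ε-close {0}): {0,2,4}
'c' @ 1: {1,3}  [accepting]
'b' @ 2: {}  — dead — no transitions
rest 'bcc' ignored (set empty)
end set {} — state 1 not in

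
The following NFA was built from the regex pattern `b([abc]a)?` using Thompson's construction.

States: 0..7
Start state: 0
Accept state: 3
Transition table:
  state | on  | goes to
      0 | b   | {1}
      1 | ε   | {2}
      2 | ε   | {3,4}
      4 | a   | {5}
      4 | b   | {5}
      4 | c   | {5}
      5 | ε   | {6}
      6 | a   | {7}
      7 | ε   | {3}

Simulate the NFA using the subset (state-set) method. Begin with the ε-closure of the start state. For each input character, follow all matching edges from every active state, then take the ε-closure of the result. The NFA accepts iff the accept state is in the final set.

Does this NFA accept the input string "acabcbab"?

Answer: REJECT

Derivation:
S₀ = ε-closure({0}) = {0}
'a' @ 1: {}  — dead — no transitions
rest 'cabcbab' ignored (set empty)
end set {} — state 3 not in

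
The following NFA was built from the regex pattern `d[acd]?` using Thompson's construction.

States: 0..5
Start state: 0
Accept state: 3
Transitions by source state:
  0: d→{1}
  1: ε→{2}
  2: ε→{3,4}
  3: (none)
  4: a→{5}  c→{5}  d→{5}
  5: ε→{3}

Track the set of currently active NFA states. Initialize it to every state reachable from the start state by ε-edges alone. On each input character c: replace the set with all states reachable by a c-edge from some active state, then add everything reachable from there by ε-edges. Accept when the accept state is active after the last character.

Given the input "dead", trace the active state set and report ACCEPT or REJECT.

Answer: REJECT

Derivation:
S₀ = ε-closure({0}) = {0}
'd' @ 1: {1,2,3,4}  [accepting]
'e' @ 2: {}  — no active states
rest 'ad' ignored (set empty)
end set {} — state 3 not in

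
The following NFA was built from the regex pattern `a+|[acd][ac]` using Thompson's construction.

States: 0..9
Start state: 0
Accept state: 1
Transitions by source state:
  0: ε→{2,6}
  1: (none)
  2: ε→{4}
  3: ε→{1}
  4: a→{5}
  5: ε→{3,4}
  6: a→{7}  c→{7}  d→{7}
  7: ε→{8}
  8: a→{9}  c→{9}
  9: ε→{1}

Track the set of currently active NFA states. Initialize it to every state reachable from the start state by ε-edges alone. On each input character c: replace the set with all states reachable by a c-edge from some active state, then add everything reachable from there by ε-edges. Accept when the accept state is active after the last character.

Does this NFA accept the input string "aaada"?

start: ε-closure({0}) = {0,2,4,6}
'a' @ 1: {1,3,4,5,7,8}  [accepting]
'a' @ 2: {1,3,4,5,9}  [accepting]
'a' @ 3: {1,3,4,5}  [accepting]
'd' @ 4: {}  — state set empty
rest 'a' ignored (set empty)
after full input: {}  (accept=1 not in)

Answer: REJECT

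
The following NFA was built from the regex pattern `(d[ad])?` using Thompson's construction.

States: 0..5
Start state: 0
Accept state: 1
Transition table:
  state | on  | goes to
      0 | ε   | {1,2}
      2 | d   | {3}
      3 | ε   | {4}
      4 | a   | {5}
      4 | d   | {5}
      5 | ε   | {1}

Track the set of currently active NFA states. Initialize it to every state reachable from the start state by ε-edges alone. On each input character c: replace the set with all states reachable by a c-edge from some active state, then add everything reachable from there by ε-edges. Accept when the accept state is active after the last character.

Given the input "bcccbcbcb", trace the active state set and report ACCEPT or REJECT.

Answer: REJECT

Trace:
S₀ = ε-closure({0}) = {0,1,2}
'b' @ 1: {}  — state set empty
rest 'cccbcbcb' ignored (set empty)
after full input: {}  (accept=1 not in)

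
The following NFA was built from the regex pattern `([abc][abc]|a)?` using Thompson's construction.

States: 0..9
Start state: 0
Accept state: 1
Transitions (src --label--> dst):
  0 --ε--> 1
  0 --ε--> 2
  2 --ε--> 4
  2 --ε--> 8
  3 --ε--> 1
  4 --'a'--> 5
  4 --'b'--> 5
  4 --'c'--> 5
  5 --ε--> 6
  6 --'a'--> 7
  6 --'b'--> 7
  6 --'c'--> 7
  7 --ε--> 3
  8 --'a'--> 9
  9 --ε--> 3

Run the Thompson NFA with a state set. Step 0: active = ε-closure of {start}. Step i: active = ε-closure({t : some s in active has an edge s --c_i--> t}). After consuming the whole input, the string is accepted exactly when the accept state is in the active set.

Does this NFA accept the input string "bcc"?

S₀ = ε-closure({0}) = {0,1,2,4,8}
'b' @ 1: {5,6}
'c' @ 2: {1,3,7}  ✓accept
'c' @ 3: {}  — no active states
end set {} — state 1 not in

Answer: REJECT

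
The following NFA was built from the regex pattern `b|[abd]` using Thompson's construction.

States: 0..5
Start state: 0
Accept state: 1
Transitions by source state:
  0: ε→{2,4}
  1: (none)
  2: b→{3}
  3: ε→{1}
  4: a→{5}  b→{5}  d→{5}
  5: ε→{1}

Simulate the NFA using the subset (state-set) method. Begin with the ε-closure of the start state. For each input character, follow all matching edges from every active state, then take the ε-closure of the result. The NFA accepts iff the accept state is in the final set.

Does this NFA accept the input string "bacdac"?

Answer: REJECT

Derivation:
start: ε-closure({0}) = {0,2,4}
'b' @ 1: {1,3,5}  ✓accept
'a' @ 2: {}  — dead — no transitions
rest 'cdac' ignored (set empty)
end set {} — state 1 not in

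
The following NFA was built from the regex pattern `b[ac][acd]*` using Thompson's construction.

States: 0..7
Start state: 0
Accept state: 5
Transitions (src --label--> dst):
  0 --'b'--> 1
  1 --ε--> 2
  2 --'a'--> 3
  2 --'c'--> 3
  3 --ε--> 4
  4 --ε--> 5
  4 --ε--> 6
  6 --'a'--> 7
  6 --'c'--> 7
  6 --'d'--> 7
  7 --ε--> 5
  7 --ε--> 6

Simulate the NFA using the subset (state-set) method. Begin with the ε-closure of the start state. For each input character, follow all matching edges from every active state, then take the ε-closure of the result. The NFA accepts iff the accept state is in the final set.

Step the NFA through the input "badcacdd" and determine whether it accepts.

Answer: ACCEPT

Derivation:
start: ε-closure({0}) = {0}
'b' @ 1: {1,2}
'a' @ 2: {3,4,5,6}  ✓accept
'd' @ 3: {5,6,7}  ✓accept
'c' @ 4: {5,6,7}  ✓accept
'a' @ 5: {5,6,7}  ✓accept
'c' @ 6: {5,6,7}  ✓accept
'd' @ 7: {5,6,7}  ✓accept
'd' @ 8: {5,6,7}  ✓accept
after full input: {5,6,7}  (accept=5 in)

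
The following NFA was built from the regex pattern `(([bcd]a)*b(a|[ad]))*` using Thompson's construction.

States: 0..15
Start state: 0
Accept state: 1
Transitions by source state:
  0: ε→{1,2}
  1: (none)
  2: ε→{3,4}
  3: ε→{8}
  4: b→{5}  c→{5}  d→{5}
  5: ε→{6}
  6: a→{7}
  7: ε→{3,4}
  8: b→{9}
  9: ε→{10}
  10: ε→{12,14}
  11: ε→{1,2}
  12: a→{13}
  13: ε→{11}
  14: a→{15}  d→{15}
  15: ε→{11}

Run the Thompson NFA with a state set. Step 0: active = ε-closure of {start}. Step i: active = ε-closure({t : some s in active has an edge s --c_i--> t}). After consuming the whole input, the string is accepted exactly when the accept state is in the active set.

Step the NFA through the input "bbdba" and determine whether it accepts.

Answer: REJECT

Trace:
start: ε-closure({0}) = {0,1,2,3,4,8}
'b' @ 1: {5,6,9,10,12,14}
'b' @ 2: {}  — dead — no transitions
rest 'dba' ignored (set empty)
final: {}; accept 1 not in set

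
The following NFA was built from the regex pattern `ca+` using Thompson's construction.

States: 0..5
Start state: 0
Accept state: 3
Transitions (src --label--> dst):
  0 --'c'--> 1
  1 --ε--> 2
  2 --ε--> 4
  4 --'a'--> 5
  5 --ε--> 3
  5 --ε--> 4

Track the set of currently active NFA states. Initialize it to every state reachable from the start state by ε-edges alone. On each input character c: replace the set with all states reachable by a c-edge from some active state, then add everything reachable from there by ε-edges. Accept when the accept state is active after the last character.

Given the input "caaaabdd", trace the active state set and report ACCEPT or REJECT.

start: ε-closure({0}) = {0}
'c' @ 1: {1,2,4}
'a' @ 2: {3,4,5}  [accepting]
'a' @ 3: {3,4,5}  [accepting]
'a' @ 4: {3,4,5}  [accepting]
'a' @ 5: {3,4,5}  [accepting]
'b' @ 6: {}  — state set empty
rest 'dd' ignored (set empty)
final: {}; accept 3 not in set

Answer: REJECT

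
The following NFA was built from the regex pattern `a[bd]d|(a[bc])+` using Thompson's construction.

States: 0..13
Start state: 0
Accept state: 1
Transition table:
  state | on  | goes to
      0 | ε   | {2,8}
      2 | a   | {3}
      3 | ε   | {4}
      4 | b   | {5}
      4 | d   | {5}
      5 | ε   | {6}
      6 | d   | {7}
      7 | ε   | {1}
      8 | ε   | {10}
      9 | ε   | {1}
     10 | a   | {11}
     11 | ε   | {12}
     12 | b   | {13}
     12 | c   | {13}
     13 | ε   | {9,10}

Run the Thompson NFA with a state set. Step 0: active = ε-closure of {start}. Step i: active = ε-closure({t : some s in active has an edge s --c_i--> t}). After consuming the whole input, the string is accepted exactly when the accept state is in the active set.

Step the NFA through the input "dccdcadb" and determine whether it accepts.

Answer: REJECT

Derivation:
start: ε-closure({0}) = {0,2,8,10}
'd' @ 1: {}  — dead — no transitions
rest 'ccdcadb' ignored (set empty)
final: {}; accept 1 not in set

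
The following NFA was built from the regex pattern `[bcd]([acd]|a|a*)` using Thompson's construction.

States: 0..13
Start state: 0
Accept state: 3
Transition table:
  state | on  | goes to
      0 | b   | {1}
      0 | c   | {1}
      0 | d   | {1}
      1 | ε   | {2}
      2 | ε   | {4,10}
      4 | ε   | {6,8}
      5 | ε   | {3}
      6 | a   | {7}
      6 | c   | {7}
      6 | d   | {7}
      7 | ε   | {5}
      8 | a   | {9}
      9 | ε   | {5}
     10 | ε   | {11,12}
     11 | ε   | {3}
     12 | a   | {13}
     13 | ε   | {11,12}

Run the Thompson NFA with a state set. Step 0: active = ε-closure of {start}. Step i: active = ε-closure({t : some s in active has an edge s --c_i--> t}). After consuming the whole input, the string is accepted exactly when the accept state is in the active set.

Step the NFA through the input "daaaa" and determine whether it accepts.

S₀ = ε-closure({0}) = {0}
'd' @ 1: {1,2,3,4,6,8,10,11,12}  (accept∈set)
'a' @ 2: {3,5,7,9,11,12,13}  (accept∈set)
'a' @ 3: {3,11,12,13}  (accept∈set)
'a' @ 4: {3,11,12,13}  (accept∈set)
'a' @ 5: {3,11,12,13}  (accept∈set)
after full input: {3,11,12,13}  (accept=3 in)

Answer: ACCEPT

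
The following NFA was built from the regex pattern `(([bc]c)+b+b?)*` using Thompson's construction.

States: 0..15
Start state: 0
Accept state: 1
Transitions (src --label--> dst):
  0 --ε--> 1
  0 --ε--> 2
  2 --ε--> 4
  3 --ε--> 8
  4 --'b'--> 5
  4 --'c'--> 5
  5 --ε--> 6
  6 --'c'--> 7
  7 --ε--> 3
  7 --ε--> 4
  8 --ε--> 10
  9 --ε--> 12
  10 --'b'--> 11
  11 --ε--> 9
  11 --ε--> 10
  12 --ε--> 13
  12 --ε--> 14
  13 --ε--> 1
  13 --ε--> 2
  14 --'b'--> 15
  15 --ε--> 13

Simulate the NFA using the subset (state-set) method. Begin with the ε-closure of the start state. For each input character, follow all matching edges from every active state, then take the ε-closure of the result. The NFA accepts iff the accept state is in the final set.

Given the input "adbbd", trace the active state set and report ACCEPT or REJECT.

Answer: REJECT

Steps:
S₀ = ε-closure({0}) = {0,1,2,4}
'a' @ 1: {}  — dead — no transitions
rest 'dbbd' ignored (set empty)
after full input: {}  (accept=1 not in)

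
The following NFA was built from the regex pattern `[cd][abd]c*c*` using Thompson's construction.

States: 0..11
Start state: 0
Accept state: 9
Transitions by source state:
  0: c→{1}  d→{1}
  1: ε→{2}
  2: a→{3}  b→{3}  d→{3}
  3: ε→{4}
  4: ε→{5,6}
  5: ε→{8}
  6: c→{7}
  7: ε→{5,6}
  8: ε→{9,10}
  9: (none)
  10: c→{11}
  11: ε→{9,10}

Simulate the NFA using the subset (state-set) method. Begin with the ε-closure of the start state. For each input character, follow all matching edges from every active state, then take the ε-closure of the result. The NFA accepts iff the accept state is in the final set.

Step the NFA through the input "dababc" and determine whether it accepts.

Answer: REJECT

Steps:
start: ε-closure({0}) = {0}
'd' @ 1: {1,2}
'a' @ 2: {3,4,5,6,8,9,10}  ✓accept
'b' @ 3: {}  — state set empty
rest 'abc' ignored (set empty)
end set {} — state 9 not in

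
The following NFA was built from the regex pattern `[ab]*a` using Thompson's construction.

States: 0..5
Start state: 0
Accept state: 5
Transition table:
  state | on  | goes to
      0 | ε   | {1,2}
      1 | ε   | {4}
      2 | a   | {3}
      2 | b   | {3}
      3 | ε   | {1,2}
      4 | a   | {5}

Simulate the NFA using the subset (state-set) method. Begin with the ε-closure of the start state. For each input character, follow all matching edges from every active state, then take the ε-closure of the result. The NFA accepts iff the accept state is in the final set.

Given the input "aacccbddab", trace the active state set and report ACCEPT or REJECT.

Answer: REJECT

Derivation:
initial (ε-close {0}): {0,1,2,4}
'a' @ 1: {1,2,3,4,5}  (accept∈set)
'a' @ 2: {1,2,3,4,5}  (accept∈set)
'c' @ 3: {}  — state set empty
rest 'ccbddab' ignored (set empty)
final: {}; accept 5 not in set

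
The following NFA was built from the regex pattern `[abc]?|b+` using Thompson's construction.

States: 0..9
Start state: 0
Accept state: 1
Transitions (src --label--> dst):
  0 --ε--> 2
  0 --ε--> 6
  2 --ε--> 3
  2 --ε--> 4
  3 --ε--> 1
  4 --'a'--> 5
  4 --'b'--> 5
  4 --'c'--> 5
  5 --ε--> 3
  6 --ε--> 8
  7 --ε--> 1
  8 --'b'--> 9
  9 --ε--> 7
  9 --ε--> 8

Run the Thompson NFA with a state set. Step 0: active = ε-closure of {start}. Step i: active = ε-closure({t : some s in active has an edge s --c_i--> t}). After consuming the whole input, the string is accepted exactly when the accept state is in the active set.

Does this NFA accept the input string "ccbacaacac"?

S₀ = ε-closure({0}) = {0,1,2,3,4,6,8}
'c' @ 1: {1,3,5}  (accept∈set)
'c' @ 2: {}  — no active states
rest 'bacaacac' ignored (set empty)
after full input: {}  (accept=1 not in)

Answer: REJECT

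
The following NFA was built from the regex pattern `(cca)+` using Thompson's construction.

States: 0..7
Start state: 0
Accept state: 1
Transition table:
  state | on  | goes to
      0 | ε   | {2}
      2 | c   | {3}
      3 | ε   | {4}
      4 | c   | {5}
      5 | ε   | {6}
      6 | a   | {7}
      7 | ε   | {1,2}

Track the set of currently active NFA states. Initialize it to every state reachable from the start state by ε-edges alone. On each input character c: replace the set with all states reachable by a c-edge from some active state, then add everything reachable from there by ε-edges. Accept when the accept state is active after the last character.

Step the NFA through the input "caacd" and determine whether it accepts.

S₀ = ε-closure({0}) = {0,2}
'c' @ 1: {3,4}
'a' @ 2: {}  — no active states
rest 'acd' ignored (set empty)
after full input: {}  (accept=1 not in)

Answer: REJECT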